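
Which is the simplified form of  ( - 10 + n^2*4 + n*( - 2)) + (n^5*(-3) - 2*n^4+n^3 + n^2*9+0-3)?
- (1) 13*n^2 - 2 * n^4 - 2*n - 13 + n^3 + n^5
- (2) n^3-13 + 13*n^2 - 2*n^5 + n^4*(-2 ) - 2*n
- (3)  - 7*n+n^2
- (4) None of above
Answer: 4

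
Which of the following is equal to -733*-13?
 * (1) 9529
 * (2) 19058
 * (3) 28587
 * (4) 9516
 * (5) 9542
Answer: 1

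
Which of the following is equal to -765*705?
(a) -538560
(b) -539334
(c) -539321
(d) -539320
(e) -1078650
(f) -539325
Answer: f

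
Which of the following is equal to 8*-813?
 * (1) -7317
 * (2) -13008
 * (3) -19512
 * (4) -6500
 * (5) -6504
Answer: 5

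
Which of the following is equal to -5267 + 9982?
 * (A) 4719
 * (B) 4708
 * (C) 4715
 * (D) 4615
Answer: C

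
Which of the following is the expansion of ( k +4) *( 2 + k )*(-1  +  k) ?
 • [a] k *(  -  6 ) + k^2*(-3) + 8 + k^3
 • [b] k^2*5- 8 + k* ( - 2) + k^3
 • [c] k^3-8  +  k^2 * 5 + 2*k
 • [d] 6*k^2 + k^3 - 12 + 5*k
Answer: c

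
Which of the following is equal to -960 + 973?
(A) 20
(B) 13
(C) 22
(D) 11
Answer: B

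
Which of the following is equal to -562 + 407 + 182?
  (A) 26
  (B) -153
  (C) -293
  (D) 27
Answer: D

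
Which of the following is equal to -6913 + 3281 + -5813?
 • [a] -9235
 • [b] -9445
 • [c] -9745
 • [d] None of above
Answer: b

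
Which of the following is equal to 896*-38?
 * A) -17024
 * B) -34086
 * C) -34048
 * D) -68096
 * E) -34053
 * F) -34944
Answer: C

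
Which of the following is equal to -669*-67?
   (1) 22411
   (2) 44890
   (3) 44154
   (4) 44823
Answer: 4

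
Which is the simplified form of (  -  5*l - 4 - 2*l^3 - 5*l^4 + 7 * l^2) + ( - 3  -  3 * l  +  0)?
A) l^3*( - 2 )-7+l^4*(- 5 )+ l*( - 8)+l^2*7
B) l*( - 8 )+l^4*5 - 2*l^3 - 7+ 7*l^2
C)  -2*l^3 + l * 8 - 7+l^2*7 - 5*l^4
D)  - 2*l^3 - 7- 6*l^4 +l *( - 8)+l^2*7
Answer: A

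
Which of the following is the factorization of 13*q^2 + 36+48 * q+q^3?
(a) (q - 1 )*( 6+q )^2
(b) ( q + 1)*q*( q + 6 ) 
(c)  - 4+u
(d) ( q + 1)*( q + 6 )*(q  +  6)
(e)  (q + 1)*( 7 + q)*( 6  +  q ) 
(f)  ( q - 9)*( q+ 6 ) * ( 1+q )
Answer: d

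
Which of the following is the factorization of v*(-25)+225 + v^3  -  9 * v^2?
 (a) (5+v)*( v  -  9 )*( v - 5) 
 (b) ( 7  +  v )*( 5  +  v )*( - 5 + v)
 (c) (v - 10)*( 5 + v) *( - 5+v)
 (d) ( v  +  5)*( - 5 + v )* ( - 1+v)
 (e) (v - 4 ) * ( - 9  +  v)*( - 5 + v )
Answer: a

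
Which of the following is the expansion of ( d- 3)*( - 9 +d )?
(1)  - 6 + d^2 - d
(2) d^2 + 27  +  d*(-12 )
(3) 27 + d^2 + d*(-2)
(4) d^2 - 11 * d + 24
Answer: 2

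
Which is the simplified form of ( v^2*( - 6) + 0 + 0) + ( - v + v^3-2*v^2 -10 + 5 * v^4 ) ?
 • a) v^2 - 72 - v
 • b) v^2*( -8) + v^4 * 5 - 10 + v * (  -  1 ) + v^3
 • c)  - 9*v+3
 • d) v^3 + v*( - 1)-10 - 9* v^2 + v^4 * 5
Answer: b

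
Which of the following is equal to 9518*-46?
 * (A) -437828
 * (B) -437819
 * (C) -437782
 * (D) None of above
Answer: A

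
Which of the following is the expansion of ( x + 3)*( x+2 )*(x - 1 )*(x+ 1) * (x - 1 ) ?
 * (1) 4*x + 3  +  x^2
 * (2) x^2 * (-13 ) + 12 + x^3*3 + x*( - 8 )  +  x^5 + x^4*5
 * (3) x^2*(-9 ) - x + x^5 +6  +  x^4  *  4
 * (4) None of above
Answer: 4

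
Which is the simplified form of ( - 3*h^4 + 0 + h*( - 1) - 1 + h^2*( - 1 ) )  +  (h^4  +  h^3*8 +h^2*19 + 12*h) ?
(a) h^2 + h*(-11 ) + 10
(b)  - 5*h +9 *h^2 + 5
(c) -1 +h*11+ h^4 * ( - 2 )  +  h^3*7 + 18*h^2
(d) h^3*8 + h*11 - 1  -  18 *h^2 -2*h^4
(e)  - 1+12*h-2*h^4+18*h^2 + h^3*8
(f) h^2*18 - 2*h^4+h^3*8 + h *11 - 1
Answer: f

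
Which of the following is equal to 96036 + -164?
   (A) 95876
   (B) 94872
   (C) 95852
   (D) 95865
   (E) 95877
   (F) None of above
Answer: F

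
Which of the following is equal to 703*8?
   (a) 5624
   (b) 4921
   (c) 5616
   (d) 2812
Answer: a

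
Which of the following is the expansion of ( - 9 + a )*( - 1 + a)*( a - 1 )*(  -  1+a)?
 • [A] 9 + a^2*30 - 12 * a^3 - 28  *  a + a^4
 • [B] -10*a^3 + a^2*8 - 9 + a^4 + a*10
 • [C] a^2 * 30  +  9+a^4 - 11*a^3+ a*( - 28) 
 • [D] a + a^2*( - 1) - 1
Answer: A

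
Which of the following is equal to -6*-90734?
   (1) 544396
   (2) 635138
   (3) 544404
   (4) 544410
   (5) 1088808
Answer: 3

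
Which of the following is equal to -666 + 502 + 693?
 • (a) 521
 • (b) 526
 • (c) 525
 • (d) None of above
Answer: d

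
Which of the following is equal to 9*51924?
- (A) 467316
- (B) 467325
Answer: A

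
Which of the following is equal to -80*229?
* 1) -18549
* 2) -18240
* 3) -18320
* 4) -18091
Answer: 3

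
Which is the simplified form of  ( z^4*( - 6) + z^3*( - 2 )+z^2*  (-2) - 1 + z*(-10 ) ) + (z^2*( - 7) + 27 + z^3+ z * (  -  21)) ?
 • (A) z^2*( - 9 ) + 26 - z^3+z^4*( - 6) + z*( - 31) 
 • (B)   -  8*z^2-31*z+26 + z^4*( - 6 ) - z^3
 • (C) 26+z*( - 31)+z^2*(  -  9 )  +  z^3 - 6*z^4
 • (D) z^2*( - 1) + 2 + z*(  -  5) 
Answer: A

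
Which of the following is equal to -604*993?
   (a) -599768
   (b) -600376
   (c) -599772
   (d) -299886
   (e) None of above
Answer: c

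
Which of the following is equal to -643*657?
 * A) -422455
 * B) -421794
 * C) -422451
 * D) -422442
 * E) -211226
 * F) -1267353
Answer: C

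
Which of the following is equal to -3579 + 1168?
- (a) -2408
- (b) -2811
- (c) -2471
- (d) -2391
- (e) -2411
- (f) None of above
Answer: e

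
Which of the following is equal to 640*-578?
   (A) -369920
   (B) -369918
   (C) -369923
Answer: A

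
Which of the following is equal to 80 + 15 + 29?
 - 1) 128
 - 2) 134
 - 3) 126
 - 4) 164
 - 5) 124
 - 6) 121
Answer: 5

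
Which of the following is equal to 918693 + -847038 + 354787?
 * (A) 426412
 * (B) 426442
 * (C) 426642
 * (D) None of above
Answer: B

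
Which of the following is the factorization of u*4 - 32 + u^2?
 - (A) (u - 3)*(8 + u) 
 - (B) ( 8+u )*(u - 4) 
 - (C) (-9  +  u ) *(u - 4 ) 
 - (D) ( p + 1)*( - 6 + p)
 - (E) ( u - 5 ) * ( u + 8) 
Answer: B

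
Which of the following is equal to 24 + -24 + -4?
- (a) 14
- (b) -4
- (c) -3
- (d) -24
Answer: b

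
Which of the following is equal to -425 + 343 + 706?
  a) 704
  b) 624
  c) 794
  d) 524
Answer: b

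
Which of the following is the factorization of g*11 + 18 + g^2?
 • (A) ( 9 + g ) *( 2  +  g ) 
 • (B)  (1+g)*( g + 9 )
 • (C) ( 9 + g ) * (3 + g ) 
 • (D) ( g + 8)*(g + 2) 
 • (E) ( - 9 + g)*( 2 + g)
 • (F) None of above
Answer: A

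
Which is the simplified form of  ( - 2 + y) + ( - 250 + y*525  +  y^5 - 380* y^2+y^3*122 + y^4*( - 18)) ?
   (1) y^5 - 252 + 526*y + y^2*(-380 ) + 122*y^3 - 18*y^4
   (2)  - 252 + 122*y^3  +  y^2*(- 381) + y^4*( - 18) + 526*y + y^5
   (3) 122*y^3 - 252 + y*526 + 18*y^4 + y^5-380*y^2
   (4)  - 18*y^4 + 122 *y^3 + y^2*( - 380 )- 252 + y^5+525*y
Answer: 1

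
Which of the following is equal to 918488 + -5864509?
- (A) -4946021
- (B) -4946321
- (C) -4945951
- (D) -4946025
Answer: A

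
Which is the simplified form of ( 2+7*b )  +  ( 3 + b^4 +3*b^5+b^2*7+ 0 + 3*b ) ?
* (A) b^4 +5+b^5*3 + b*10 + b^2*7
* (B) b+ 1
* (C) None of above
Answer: A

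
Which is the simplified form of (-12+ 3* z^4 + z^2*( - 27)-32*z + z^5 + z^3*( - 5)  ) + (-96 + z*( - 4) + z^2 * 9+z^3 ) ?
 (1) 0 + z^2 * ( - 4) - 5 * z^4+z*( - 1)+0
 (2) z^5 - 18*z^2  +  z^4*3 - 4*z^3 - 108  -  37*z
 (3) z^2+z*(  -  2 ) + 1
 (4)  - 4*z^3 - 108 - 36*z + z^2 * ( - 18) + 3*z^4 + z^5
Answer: 4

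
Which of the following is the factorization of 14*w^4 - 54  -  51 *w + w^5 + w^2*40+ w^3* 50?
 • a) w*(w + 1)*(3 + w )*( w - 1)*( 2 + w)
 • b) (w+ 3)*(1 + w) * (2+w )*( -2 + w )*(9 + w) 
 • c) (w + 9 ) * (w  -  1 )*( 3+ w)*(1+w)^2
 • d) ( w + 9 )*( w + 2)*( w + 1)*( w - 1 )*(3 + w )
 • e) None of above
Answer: d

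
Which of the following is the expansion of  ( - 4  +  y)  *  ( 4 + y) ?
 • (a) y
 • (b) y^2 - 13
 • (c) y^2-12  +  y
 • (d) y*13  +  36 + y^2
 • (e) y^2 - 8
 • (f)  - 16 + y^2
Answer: f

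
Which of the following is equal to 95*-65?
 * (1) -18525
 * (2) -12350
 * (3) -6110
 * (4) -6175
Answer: 4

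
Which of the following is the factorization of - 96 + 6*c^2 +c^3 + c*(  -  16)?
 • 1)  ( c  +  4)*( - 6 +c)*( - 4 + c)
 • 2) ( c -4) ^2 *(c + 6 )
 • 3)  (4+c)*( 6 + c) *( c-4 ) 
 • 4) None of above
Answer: 3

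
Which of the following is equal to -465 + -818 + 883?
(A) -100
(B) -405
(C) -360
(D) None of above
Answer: D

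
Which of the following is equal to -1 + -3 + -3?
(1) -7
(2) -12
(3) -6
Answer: 1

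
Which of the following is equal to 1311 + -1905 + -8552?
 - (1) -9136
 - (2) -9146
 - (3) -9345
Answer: 2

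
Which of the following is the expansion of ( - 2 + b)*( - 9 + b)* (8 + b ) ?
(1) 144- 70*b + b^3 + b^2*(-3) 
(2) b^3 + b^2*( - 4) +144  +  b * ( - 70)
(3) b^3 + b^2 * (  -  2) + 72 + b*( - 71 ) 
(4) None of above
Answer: 1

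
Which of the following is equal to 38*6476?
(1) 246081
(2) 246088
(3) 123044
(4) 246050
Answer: 2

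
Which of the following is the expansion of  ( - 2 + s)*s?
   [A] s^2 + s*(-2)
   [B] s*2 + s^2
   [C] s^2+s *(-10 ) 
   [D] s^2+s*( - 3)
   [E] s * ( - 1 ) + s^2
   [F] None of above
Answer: A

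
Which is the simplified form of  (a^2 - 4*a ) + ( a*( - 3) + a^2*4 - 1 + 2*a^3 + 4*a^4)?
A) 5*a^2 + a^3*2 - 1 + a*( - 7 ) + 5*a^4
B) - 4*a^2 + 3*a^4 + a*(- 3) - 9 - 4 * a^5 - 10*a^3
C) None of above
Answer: C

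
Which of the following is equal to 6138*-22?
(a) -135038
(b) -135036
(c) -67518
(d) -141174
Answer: b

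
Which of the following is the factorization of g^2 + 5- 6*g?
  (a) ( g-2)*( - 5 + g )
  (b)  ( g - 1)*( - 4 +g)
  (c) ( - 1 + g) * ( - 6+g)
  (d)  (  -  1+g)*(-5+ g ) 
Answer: d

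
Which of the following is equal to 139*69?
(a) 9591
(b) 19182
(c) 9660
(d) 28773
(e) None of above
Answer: a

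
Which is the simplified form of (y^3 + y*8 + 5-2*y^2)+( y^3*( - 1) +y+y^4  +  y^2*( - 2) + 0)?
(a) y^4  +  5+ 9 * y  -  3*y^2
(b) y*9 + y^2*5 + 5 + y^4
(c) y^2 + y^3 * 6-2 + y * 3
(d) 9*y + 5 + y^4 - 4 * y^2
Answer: d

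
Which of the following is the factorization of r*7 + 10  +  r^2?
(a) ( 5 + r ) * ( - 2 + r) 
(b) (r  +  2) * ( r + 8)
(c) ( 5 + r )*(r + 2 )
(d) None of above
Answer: c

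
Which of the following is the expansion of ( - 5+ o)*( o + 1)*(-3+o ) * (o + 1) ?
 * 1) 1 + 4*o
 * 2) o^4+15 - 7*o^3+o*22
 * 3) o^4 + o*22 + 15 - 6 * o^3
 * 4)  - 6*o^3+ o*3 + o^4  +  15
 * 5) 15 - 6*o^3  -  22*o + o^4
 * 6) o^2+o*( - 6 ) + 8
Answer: 3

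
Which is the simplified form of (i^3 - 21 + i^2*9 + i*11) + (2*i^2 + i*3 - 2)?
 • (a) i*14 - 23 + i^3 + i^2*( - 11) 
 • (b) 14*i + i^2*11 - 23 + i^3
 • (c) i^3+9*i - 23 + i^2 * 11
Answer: b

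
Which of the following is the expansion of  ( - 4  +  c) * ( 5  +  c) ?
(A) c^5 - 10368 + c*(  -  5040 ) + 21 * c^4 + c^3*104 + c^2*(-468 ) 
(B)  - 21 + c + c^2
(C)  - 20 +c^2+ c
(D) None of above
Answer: C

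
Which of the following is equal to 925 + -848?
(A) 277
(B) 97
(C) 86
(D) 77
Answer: D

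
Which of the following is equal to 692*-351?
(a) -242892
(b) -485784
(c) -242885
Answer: a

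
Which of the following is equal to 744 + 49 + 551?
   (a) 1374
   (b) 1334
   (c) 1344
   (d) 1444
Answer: c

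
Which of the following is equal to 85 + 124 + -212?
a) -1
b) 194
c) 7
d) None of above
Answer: d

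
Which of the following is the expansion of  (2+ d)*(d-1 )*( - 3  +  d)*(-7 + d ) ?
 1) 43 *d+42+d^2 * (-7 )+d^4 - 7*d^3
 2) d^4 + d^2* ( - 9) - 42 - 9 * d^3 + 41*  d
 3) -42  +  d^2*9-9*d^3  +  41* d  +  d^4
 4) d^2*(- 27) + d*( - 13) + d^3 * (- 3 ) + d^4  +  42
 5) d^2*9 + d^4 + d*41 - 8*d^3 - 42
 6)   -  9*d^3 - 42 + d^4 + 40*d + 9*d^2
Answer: 3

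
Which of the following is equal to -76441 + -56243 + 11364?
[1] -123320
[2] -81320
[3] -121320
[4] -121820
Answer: 3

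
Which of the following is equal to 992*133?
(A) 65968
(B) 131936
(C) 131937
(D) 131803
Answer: B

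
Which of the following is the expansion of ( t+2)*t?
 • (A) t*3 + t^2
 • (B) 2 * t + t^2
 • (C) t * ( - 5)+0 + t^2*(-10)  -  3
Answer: B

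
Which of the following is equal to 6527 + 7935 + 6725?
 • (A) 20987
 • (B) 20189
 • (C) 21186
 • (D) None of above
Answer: D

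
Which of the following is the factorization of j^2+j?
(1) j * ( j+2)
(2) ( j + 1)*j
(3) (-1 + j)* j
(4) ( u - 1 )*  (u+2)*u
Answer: 2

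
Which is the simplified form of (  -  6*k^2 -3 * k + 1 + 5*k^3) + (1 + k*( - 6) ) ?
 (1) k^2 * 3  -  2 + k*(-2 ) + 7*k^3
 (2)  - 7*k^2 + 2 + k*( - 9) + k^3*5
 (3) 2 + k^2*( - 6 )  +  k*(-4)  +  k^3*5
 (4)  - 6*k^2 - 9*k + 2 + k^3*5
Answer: 4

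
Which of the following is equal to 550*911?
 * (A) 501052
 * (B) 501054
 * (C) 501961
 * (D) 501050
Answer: D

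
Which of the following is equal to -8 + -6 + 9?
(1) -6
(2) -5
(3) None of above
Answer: 2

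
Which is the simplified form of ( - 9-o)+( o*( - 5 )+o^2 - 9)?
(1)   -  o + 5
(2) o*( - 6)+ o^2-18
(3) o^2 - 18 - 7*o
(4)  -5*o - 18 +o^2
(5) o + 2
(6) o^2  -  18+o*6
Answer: 2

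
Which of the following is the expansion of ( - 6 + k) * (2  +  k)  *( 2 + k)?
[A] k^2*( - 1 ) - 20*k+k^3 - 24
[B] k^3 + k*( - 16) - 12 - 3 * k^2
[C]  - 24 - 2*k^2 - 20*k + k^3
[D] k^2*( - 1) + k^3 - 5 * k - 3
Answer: C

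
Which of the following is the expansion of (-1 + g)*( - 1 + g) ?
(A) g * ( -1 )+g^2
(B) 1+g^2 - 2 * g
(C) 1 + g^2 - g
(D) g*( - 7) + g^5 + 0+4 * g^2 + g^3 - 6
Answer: B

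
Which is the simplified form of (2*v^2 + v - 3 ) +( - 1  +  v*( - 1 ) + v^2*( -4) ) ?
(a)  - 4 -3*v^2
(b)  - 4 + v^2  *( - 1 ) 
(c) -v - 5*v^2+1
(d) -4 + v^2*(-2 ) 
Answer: d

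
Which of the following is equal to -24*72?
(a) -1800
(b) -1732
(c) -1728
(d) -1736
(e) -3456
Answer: c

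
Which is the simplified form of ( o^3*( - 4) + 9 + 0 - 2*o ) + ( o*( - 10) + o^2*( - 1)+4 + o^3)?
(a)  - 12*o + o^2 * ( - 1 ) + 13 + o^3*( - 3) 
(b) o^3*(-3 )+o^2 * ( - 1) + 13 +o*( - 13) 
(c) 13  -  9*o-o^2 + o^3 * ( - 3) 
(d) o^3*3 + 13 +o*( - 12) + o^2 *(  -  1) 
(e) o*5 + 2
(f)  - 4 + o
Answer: a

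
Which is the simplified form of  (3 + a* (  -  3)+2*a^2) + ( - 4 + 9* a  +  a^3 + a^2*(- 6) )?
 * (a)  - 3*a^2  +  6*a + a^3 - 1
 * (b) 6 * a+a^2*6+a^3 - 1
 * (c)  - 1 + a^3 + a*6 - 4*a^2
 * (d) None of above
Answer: c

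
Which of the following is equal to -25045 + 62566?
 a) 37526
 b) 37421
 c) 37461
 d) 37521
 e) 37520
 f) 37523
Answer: d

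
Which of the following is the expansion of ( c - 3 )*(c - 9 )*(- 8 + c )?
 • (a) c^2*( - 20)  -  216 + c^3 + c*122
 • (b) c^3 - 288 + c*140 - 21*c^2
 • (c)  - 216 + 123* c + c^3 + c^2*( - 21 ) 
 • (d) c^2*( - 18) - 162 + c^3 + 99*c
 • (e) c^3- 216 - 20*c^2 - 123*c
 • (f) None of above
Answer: f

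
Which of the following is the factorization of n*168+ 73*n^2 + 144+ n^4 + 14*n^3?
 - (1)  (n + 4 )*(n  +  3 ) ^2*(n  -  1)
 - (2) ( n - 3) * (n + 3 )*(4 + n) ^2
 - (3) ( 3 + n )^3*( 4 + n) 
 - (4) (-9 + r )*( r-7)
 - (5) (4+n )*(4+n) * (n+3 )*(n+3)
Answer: 5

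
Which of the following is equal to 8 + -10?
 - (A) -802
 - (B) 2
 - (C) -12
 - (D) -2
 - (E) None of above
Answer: D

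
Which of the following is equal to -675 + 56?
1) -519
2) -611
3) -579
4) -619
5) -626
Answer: 4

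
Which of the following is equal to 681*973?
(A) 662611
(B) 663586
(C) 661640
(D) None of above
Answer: D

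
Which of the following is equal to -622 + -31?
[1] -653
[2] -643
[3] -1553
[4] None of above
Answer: 1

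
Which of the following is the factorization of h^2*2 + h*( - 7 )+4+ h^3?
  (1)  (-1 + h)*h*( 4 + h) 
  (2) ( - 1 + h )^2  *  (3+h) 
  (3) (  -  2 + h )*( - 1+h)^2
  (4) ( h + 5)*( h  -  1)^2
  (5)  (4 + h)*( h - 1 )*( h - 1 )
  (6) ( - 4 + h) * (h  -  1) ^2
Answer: 5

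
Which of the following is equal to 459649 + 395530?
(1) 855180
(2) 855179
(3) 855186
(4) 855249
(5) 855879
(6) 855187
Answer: 2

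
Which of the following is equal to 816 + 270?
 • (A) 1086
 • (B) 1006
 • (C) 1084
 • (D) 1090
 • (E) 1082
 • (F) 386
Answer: A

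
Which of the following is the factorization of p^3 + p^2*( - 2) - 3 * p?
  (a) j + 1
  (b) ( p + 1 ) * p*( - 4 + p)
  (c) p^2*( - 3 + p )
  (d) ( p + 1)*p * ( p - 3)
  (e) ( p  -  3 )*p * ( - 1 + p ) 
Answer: d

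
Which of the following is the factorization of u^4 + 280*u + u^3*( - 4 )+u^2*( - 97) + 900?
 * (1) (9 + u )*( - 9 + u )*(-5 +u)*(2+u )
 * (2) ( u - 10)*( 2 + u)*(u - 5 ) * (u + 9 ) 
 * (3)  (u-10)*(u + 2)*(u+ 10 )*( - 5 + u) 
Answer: 2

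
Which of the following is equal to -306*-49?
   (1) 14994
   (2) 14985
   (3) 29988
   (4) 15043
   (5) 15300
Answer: 1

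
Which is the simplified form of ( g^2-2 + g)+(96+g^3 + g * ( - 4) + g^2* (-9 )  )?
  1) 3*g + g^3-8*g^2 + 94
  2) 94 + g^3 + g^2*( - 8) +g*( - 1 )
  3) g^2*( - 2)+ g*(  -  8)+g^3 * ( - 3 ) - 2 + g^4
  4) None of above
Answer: 4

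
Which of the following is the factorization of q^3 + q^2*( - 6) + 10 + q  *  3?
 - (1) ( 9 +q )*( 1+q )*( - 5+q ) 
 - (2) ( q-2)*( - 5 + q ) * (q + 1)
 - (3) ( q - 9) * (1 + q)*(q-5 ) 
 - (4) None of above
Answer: 2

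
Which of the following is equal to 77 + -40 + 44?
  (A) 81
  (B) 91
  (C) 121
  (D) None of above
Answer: A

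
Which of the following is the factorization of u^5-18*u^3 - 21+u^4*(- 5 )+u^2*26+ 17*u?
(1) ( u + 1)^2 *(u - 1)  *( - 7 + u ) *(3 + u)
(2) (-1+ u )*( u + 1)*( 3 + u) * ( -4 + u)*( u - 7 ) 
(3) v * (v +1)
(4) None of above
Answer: 4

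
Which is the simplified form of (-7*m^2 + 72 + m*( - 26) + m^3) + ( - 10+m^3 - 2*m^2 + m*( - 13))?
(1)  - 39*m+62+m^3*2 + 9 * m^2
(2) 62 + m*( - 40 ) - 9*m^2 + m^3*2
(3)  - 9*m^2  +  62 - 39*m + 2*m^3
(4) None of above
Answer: 3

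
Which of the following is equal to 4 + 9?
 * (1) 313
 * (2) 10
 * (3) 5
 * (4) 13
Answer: 4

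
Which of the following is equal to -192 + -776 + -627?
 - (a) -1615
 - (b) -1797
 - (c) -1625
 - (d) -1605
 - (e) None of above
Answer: e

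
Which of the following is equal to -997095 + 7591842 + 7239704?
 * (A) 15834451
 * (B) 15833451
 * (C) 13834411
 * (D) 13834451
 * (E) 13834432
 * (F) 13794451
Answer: D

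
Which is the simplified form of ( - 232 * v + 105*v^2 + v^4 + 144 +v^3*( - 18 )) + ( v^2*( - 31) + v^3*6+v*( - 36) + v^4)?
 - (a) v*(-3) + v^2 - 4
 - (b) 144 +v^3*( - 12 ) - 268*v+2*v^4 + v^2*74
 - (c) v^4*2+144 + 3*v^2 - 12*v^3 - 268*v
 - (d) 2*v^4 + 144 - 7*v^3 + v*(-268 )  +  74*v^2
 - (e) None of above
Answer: b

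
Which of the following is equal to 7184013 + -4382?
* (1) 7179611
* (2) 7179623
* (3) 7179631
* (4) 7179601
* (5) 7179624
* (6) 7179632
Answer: 3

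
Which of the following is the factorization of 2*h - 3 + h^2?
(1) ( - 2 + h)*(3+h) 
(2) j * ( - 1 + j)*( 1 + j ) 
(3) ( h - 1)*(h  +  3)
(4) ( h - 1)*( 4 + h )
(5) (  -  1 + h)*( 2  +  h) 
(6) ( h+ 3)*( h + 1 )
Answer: 3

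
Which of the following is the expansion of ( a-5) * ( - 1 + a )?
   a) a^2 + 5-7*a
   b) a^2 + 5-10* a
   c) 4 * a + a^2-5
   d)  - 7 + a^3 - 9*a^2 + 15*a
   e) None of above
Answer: e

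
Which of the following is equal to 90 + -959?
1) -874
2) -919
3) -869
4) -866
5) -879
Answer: 3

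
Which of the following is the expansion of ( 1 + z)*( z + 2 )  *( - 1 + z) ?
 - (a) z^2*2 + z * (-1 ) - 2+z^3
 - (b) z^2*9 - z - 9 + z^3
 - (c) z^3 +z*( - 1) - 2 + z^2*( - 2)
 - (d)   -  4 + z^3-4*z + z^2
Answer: a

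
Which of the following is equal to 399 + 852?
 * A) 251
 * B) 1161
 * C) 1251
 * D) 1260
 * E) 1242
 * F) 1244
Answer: C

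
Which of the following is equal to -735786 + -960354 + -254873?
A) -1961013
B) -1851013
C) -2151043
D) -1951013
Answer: D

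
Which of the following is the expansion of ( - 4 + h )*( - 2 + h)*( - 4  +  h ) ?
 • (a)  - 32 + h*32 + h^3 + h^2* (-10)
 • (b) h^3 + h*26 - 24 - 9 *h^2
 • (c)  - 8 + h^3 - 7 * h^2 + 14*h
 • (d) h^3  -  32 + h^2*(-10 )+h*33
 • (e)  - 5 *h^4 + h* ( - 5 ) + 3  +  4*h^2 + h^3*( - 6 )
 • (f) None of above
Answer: a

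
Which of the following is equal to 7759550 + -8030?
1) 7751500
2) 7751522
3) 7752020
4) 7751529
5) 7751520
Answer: 5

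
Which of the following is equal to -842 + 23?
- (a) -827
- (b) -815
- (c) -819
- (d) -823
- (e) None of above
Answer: c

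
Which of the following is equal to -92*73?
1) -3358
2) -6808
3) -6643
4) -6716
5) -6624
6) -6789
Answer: 4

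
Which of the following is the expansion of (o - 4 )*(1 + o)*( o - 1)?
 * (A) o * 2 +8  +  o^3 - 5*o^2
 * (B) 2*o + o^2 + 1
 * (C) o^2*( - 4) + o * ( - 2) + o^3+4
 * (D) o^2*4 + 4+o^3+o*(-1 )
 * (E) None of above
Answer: E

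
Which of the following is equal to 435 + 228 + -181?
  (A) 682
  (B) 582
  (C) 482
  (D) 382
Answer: C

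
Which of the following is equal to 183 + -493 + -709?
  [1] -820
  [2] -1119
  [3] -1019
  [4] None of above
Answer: 3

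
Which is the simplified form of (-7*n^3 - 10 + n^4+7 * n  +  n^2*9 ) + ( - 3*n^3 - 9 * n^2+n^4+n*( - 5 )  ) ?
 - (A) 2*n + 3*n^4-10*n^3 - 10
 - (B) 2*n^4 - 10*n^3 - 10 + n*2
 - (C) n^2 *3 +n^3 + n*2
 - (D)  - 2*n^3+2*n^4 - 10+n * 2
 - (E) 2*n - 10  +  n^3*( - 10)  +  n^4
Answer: B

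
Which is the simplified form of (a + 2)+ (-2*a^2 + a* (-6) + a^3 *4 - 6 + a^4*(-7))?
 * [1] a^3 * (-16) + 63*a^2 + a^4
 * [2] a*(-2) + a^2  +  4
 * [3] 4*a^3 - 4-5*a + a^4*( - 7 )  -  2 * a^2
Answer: 3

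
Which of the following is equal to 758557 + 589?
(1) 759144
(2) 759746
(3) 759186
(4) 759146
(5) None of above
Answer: 4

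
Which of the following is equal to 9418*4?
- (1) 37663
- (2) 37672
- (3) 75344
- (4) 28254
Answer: 2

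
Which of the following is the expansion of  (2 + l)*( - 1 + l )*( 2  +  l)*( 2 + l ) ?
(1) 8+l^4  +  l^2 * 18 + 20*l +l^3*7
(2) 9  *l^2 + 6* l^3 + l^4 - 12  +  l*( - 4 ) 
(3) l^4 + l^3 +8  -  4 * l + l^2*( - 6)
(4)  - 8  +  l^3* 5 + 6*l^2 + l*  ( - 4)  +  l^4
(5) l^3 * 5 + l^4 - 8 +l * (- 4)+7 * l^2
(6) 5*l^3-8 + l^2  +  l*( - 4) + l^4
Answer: 4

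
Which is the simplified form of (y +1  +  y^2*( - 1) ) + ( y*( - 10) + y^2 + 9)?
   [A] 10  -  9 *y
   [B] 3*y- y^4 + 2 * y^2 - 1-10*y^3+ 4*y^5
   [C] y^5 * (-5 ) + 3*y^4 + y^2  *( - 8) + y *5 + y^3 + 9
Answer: A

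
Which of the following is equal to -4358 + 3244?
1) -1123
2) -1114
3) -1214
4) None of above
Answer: 2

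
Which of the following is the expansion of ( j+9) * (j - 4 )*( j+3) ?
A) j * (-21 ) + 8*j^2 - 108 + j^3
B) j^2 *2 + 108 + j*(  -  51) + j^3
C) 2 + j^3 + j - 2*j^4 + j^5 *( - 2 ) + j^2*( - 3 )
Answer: A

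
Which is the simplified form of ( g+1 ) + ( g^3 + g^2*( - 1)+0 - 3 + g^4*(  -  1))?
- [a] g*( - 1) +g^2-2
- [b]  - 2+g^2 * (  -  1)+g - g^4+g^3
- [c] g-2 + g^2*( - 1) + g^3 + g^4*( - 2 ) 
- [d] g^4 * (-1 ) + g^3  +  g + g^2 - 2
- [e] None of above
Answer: b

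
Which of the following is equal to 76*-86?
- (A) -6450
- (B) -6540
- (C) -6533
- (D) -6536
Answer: D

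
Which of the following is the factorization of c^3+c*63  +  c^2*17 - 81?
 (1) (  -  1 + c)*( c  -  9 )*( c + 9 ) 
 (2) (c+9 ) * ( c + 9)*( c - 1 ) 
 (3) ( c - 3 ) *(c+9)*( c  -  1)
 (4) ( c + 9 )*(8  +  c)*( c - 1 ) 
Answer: 2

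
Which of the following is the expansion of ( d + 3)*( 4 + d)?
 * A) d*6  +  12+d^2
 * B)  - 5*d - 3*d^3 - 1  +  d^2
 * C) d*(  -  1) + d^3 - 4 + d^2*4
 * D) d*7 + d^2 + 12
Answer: D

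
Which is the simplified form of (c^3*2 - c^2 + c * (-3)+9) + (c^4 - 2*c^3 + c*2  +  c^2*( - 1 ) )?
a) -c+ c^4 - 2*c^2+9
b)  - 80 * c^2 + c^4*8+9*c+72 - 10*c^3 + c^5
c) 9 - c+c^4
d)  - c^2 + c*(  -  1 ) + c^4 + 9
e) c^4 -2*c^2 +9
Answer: a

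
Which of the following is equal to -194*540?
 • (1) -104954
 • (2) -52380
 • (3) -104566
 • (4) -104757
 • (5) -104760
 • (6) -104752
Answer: 5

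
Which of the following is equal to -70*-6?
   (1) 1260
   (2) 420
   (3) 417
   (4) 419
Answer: 2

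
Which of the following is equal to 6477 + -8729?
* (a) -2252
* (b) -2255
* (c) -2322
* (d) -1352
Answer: a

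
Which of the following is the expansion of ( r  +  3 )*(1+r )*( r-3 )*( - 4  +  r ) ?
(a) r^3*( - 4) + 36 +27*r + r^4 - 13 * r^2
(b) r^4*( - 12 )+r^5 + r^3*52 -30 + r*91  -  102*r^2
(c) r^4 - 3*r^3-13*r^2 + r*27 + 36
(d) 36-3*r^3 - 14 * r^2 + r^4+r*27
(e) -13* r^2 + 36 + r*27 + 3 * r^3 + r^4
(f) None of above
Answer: c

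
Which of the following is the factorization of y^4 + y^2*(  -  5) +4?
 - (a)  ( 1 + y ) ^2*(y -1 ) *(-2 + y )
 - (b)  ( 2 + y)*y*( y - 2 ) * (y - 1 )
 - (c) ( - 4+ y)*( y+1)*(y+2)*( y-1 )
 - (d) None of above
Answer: d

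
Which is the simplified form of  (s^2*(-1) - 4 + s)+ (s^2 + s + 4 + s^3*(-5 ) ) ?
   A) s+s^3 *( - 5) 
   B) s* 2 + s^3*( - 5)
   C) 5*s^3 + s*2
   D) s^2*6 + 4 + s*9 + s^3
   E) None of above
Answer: B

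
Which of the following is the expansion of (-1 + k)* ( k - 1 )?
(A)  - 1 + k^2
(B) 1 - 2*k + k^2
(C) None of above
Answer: B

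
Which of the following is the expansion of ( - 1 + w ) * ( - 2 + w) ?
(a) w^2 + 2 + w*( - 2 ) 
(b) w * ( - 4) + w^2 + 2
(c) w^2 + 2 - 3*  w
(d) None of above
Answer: c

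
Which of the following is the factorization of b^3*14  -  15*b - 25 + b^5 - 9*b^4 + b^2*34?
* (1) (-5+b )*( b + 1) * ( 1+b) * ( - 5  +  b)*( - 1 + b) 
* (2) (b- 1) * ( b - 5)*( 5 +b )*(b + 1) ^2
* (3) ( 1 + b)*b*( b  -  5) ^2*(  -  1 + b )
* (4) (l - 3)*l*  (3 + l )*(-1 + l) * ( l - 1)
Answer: 1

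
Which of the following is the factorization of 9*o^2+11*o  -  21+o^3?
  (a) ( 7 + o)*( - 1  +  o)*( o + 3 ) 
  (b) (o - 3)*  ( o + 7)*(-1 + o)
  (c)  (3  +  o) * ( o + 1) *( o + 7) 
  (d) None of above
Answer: a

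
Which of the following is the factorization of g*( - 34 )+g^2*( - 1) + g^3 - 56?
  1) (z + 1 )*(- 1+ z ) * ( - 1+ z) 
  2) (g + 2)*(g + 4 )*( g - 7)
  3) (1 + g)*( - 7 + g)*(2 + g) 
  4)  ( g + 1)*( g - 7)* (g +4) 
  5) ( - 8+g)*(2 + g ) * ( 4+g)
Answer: 2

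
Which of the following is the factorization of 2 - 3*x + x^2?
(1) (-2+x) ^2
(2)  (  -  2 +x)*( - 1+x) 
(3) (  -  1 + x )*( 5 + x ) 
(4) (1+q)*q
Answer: 2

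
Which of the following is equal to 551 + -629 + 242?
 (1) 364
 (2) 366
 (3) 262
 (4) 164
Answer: 4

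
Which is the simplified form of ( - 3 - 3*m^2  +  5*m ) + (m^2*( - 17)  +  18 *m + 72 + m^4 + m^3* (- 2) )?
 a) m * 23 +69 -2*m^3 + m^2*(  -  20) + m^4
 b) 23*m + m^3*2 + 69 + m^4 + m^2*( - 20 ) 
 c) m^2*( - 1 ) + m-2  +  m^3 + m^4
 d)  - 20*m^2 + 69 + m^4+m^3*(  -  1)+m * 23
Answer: a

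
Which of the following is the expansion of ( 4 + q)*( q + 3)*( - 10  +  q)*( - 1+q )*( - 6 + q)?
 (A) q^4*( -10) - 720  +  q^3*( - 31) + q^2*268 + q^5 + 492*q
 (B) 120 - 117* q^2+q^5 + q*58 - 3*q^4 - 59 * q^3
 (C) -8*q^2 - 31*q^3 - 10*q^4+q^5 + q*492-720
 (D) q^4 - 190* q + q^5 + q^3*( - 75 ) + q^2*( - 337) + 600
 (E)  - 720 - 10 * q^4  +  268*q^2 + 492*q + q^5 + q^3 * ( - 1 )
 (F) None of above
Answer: A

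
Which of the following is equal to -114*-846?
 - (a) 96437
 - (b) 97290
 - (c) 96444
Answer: c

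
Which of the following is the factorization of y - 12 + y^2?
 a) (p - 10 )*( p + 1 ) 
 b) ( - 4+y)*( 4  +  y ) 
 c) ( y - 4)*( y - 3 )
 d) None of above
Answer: d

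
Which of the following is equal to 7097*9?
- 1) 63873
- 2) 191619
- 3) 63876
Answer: 1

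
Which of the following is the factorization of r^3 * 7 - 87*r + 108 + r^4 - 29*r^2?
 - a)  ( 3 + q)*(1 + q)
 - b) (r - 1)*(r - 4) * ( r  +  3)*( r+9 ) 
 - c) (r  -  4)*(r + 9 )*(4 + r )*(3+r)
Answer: b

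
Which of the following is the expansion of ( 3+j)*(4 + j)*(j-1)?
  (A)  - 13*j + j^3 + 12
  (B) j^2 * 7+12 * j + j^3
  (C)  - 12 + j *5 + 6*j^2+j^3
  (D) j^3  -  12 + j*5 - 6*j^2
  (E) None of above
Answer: C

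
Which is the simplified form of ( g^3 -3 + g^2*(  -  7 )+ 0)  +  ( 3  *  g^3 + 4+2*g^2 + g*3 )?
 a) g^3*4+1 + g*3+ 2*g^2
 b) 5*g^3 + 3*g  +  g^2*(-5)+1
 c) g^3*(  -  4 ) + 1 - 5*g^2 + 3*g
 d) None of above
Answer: d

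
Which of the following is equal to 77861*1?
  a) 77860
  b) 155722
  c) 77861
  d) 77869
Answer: c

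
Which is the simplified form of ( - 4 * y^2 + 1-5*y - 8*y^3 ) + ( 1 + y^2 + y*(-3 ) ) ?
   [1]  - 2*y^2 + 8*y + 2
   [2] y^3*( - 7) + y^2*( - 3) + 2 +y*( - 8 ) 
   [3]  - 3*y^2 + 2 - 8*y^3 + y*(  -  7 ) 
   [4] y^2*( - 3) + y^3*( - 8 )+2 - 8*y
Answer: 4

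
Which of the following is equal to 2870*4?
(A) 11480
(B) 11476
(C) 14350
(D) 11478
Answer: A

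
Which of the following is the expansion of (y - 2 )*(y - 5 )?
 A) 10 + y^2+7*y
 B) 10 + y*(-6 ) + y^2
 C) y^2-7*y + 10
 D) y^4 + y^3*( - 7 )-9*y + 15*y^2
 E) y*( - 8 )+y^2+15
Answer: C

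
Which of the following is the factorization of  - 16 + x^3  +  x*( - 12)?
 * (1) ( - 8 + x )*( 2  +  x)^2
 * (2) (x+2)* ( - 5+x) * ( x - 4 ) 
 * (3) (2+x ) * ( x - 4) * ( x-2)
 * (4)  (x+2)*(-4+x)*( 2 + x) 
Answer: 4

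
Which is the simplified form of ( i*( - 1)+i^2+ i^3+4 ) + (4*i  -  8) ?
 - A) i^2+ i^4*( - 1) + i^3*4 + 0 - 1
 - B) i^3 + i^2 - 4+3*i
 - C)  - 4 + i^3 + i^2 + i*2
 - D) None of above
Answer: B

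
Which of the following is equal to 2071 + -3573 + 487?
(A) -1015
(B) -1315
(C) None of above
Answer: A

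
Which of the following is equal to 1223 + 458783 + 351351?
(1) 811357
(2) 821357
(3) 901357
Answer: 1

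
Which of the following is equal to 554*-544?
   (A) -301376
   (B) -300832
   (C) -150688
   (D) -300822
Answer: A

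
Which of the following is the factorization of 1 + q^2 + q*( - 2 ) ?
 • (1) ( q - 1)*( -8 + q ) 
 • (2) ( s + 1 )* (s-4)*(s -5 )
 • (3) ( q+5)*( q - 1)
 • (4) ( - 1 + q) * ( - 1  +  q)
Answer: 4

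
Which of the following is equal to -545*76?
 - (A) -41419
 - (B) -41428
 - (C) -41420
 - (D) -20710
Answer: C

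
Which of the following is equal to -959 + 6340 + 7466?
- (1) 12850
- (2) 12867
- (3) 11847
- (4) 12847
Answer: 4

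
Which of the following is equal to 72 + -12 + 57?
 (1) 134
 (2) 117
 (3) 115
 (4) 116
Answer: 2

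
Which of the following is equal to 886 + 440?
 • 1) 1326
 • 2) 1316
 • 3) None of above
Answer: 1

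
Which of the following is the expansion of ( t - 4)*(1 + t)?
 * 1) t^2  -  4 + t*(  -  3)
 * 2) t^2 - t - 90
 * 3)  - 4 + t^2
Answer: 1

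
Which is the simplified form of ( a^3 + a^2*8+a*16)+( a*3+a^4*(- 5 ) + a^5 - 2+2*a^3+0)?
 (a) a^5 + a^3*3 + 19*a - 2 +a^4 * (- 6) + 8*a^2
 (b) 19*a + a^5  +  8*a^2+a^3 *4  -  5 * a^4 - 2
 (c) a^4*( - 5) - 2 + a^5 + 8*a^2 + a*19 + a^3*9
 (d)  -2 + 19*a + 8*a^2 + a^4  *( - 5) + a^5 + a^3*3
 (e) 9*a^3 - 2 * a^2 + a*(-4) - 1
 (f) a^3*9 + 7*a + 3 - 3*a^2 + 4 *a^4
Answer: d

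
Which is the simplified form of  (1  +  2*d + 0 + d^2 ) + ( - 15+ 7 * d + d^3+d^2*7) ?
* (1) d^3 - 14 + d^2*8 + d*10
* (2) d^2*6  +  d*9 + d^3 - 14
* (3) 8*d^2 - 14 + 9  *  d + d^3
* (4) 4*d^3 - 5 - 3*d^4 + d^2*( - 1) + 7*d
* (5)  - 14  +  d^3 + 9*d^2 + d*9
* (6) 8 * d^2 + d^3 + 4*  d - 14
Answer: 3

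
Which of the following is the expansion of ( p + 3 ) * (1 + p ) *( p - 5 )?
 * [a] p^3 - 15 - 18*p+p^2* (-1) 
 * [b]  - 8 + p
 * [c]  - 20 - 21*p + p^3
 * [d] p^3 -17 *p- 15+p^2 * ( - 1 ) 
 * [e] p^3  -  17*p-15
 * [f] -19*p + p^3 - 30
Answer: d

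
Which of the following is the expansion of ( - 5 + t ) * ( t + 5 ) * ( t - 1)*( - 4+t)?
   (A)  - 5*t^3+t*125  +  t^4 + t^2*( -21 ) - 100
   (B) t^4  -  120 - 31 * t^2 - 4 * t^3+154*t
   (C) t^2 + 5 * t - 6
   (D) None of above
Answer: A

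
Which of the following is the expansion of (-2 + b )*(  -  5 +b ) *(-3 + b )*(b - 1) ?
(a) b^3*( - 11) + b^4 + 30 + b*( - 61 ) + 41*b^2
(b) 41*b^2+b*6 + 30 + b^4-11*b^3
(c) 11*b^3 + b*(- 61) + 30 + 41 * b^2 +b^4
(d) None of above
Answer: a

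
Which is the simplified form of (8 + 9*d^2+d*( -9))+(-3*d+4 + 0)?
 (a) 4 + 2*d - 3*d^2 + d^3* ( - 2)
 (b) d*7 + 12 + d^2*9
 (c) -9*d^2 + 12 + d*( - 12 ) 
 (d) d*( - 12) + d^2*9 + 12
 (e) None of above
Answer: d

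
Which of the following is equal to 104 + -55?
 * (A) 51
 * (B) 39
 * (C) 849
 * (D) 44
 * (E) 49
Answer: E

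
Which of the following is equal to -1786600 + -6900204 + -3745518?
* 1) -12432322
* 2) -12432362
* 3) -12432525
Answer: 1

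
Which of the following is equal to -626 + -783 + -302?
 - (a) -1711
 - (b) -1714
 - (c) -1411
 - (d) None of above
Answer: a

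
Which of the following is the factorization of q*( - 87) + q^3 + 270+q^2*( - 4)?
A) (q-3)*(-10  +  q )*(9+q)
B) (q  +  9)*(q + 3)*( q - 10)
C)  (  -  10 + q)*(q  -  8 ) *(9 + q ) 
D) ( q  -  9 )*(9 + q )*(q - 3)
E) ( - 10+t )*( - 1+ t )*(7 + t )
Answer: A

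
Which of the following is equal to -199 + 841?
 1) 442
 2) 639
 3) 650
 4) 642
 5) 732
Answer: 4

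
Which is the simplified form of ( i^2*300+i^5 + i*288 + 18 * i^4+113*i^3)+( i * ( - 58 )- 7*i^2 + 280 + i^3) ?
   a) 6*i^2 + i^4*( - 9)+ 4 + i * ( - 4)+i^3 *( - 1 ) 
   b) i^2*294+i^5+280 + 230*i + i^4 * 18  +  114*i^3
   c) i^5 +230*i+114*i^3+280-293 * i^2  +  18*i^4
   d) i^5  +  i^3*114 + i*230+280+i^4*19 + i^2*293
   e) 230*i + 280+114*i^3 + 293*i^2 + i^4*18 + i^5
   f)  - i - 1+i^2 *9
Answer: e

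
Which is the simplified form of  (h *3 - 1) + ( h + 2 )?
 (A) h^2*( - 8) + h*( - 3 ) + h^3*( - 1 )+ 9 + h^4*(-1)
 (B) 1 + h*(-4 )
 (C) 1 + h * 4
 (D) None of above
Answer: C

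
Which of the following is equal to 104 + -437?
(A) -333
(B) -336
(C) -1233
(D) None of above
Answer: A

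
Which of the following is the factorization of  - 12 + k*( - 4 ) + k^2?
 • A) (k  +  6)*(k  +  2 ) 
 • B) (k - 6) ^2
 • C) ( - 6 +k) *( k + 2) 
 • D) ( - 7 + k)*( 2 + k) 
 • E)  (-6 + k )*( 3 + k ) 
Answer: C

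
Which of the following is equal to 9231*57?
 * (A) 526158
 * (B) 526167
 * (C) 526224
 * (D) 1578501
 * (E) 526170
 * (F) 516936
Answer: B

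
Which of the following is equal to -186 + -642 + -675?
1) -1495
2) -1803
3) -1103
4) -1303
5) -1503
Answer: 5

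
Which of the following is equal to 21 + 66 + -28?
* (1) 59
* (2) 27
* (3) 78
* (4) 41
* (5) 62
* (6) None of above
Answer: 1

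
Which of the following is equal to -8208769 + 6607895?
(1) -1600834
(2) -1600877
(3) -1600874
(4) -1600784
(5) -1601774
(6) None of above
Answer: 3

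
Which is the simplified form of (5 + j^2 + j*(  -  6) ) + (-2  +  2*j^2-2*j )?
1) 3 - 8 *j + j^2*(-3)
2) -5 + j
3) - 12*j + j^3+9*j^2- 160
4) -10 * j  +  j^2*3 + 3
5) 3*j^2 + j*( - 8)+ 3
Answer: 5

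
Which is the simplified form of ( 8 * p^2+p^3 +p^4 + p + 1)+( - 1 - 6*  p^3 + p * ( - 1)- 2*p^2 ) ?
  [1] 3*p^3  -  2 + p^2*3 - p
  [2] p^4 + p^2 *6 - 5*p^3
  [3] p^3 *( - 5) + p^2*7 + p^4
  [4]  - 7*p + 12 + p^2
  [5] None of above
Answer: 2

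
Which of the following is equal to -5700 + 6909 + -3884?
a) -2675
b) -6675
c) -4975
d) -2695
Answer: a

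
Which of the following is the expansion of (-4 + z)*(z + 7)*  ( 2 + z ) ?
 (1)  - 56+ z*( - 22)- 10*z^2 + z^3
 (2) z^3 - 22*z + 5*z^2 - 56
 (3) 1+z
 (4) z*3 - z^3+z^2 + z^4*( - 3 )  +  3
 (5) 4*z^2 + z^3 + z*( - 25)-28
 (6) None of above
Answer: 2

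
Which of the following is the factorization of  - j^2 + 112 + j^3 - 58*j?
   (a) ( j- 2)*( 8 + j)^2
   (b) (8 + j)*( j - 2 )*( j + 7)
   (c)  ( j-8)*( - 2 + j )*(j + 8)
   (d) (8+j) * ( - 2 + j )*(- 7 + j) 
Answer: d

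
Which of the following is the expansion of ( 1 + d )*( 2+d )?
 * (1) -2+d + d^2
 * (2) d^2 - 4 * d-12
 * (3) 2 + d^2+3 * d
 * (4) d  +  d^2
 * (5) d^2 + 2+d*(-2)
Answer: 3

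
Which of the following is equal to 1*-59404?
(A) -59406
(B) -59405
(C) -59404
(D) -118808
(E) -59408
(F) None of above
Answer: C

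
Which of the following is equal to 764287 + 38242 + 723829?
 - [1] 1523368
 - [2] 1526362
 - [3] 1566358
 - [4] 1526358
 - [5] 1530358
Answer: 4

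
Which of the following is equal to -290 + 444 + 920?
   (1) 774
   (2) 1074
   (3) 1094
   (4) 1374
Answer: 2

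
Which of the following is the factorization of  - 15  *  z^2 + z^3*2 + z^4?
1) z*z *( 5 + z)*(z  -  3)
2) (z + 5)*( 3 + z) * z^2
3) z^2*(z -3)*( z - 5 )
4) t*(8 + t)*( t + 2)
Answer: 1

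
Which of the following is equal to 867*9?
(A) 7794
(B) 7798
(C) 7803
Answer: C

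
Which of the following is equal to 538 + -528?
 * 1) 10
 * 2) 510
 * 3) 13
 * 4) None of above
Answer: 1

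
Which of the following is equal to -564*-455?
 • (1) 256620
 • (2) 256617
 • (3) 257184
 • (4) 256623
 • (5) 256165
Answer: 1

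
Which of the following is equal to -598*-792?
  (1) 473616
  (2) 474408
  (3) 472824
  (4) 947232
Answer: 1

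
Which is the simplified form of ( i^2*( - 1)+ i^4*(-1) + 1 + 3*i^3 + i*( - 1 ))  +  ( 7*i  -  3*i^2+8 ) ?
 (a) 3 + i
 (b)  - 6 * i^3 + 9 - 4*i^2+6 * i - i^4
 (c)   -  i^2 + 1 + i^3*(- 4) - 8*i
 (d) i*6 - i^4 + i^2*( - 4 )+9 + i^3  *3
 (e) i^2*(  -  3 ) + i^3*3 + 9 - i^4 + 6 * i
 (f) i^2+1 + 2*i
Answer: d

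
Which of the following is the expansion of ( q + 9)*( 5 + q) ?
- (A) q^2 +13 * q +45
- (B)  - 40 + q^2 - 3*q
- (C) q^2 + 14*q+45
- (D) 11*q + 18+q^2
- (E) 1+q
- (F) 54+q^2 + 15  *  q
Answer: C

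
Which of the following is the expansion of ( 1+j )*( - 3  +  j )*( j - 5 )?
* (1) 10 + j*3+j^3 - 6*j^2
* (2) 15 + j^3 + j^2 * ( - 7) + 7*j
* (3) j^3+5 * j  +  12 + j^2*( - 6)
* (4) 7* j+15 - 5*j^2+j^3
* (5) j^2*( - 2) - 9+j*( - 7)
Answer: 2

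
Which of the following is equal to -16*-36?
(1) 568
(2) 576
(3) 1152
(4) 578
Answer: 2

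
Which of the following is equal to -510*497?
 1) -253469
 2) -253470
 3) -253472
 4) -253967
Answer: 2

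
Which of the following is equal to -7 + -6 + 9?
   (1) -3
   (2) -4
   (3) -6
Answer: 2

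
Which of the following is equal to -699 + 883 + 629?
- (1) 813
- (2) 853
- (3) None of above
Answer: 1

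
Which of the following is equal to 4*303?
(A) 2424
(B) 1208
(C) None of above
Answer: C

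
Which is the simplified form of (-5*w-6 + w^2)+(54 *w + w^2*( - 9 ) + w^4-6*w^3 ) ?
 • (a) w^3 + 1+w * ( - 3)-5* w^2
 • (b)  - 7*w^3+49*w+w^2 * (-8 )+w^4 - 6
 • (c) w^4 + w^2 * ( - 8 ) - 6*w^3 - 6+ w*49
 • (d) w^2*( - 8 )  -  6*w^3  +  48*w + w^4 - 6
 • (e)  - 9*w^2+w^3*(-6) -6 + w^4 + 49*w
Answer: c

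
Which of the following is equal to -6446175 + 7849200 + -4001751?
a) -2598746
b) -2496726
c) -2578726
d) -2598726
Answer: d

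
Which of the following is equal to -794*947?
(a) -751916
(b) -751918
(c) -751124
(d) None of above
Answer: b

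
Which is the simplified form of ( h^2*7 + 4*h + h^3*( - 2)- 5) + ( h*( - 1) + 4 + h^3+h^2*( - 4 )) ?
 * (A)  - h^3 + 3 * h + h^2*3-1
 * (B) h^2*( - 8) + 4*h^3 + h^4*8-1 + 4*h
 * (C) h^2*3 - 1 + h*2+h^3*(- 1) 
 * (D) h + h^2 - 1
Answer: A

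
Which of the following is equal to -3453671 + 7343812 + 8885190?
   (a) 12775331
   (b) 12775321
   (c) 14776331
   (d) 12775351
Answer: a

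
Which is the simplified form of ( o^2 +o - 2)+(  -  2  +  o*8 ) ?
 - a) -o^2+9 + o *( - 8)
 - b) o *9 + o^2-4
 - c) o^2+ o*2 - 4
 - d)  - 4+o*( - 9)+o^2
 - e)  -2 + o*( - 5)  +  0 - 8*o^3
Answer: b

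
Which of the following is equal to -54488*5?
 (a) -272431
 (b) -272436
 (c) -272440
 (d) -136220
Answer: c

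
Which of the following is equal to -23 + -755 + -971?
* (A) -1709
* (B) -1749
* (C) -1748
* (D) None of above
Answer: B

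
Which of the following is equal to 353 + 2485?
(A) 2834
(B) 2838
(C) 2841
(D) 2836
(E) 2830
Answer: B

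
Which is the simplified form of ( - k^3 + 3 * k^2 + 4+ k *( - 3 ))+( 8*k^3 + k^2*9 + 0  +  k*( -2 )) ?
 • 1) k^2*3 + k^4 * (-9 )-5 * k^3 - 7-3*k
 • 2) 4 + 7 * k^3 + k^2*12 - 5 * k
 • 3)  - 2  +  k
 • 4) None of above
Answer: 2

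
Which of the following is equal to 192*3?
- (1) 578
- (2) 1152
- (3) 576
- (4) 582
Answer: 3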